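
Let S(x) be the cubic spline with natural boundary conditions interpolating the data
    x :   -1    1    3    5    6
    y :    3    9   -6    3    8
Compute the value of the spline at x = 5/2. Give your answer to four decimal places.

With M_i denoting the second derivative at x_i, h_i = 2, 2, 2, 1, and Δ_i = (y_(i+1) − y_i)/h_i = 3, -15/2, 9/2, 5:
  2·M_0 + 8·M_1 + 2·M_2 = 6(Δ_1 - Δ_0) = -63
  2·M_1 + 8·M_2 + 2·M_3 = 6(Δ_2 - Δ_1) = 72
  2·M_2 + 6·M_3 + 1·M_4 = 6(Δ_3 - Δ_2) = 3
Natural end conditions: M_0 = M_4 = 0.
Forward elimination and back-substitution give M_0 = 0, M_1 = -453/41, M_2 = 1041/82, M_3 = -153/41, M_4 = 0.
On [1, 3], S(x) = 9 - 179/41·(x - 1) - 453/82·(x - 1)² + 649/328·(x - 1)³.
With (x - 1) = 3/2: S(5/2) = -8661/2624.

-3.3007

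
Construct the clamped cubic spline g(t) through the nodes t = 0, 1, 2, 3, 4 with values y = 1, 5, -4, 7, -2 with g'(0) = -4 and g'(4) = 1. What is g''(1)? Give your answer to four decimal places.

Write σ_i for g''(x_i). With h_i = 1, 1, 1, 1 and divided differences Δ_i = 4, -9, 11, -9, the continuity of g' gives the tridiagonal system
  1·σ_0 + 4·σ_1 + 1·σ_2 = 6(Δ_1 - Δ_0) = -78
  1·σ_1 + 4·σ_2 + 1·σ_3 = 6(Δ_2 - Δ_1) = 120
  1·σ_2 + 4·σ_3 + 1·σ_4 = 6(Δ_3 - Δ_2) = -120
Clamped end conditions give two more equations: 2h_0·σ_0 + h_0·σ_1 = 6(Δ_0 - g'(0)) = 48 and h_3·σ_3 + 2h_3·σ_4 = 6(g'(4) - Δ_3) = 60.
Solving: σ_0 = 326/7, σ_1 = -316/7, σ_2 = 56, σ_3 = -412/7, σ_4 = 416/7.

-45.1429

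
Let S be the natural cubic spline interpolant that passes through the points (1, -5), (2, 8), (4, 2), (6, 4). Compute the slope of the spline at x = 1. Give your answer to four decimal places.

16.0909

Write M_i for S''(x_i). With h_i = 1, 2, 2 and divided differences Δ_i = 13, -3, 1, the continuity of S' gives the tridiagonal system
  1·M_0 + 6·M_1 + 2·M_2 = 6(Δ_1 - Δ_0) = -96
  2·M_1 + 8·M_2 + 2·M_3 = 6(Δ_2 - Δ_1) = 24
Natural end conditions: M_0 = M_3 = 0.
Forward elimination and back-substitution give M_0 = 0, M_1 = -204/11, M_2 = 84/11, M_3 = 0.
On [1, 2], S'(x) = b_0 + 2c_0·(x - 1) + 3d_0·(x - 1)² with b_0 = Δ_0 - h_0(2M_0 + M_1)/6 = 177/11, c_0 = M_0/2 = 0, d_0 = (M_1 - M_0)/(6h_0) = -34/11. So S'(1) = 177/11.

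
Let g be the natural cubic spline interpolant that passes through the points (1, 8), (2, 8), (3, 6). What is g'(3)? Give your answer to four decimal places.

With M_i denoting the second derivative at x_i, h_i = 1, 1, and Δ_i = (y_(i+1) − y_i)/h_i = 0, -2:
  1·M_0 + 4·M_1 + 1·M_2 = 6(Δ_1 - Δ_0) = -12
Natural end conditions: M_0 = M_2 = 0.
Solving: M_0 = 0, M_1 = -3, M_2 = 0.
On [2, 3], g'(t) = b_1 + 2c_1·(t - 2) + 3d_1·(t - 2)² with b_1 = Δ_1 - h_1(2M_1 + M_2)/6 = -1, c_1 = M_1/2 = -3/2, d_1 = (M_2 - M_1)/(6h_1) = 1/2. So g'(3) = -5/2.

-2.5000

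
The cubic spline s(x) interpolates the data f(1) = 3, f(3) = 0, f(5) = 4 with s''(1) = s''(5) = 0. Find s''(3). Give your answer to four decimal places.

2.6250

Put M_i = s'' at the i-th knot. Here h = (2, 2) and Δ = (-3/2, 2), so the interior equations h_(i-1)·M_(i-1) + 2(h_(i-1)+h_i)·M_i + h_i·M_(i+1) = 6(Δ_i − Δ_(i-1)) read
  2·M_0 + 8·M_1 + 2·M_2 = 6(Δ_1 - Δ_0) = 21
Natural end conditions: M_0 = M_2 = 0.
Solving the tridiagonal system: M_0 = 0, M_1 = 21/8, M_2 = 0.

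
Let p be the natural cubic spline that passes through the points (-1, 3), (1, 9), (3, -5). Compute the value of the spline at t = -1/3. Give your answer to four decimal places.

Write m_i for p''(x_i). With h_i = 2, 2 and divided differences Δ_i = 3, -7, the continuity of p' gives the tridiagonal system
  2·m_0 + 8·m_1 + 2·m_2 = 6(Δ_1 - Δ_0) = -60
Natural end conditions: m_0 = m_2 = 0.
Solving the tridiagonal system: m_0 = 0, m_1 = -15/2, m_2 = 0.
On [-1, 1], p(t) = 3 + 11/2·(t + 1) + 0·(t + 1)² - 5/8·(t + 1)³.
With (t + 1) = 2/3: p(-1/3) = 175/27.

6.4815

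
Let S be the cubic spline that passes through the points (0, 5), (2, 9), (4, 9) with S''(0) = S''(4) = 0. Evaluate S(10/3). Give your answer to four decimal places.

Put σ_i = S'' at the i-th knot. Here h = (2, 2) and Δ = (2, 0), so the interior equations h_(i-1)·σ_(i-1) + 2(h_(i-1)+h_i)·σ_i + h_i·σ_(i+1) = 6(Δ_i − Δ_(i-1)) read
  2·σ_0 + 8·σ_1 + 2·σ_2 = 6(Δ_1 - Δ_0) = -12
Natural end conditions: σ_0 = σ_2 = 0.
Forward elimination and back-substitution give σ_0 = 0, σ_1 = -3/2, σ_2 = 0.
On [2, 4], S(t) = 9 + 1·(t - 2) - 3/4·(t - 2)² + 1/8·(t - 2)³.
With (t - 2) = 4/3: S(10/3) = 251/27.

9.2963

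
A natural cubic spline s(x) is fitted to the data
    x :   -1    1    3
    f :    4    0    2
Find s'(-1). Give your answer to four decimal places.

-2.7500

With M_i denoting the second derivative at x_i, h_i = 2, 2, and Δ_i = (y_(i+1) − y_i)/h_i = -2, 1:
  2·M_0 + 8·M_1 + 2·M_2 = 6(Δ_1 - Δ_0) = 18
Natural end conditions: M_0 = M_2 = 0.
Solving the tridiagonal system: M_0 = 0, M_1 = 9/4, M_2 = 0.
On [-1, 1], s'(x) = b_0 + 2c_0·(x + 1) + 3d_0·(x + 1)² with b_0 = Δ_0 - h_0(2M_0 + M_1)/6 = -11/4, c_0 = M_0/2 = 0, d_0 = (M_1 - M_0)/(6h_0) = 3/16. So s'(-1) = -11/4.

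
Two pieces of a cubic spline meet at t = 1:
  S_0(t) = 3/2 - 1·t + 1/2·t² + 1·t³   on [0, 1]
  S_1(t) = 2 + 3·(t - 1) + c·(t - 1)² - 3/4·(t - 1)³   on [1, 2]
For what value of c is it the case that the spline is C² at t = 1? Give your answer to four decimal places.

S_0''(t) = 1 + 6·t, so S_0''(1) = 7. On the right, S_1''(1) = 2c, so c = 7/2.

3.5000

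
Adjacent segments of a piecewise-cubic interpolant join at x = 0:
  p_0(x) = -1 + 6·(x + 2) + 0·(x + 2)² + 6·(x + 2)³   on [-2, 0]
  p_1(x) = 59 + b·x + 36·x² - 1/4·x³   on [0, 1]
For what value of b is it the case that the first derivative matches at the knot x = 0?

78

p_0'(x) = 6 + 0·(x + 2) + 18·(x + 2)², so p_0'(0) = 78. On the right, p_1'(0) = b, so b = 78.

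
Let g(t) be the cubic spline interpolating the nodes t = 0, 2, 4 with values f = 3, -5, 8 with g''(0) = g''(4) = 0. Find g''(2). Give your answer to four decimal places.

7.8750

Write m_i for g''(x_i). With h_i = 2, 2 and divided differences Δ_i = -4, 13/2, the continuity of g' gives the tridiagonal system
  2·m_0 + 8·m_1 + 2·m_2 = 6(Δ_1 - Δ_0) = 63
Natural end conditions: m_0 = m_2 = 0.
Solving the tridiagonal system: m_0 = 0, m_1 = 63/8, m_2 = 0.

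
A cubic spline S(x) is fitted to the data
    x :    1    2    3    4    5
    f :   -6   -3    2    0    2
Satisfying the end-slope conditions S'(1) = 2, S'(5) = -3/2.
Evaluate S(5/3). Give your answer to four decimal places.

Let M_i = S''(x_i). Step sizes h_i = 1, 1, 1, 1; slopes of the chords Δ_i = (y_(i+1) - y_i)/h_i = 3, 5, -2, 2.
  1·M_0 + 4·M_1 + 1·M_2 = 6(Δ_1 - Δ_0) = 12
  1·M_1 + 4·M_2 + 1·M_3 = 6(Δ_2 - Δ_1) = -42
  1·M_2 + 4·M_3 + 1·M_4 = 6(Δ_3 - Δ_2) = 24
Clamped end conditions give two more equations: 2h_0·M_0 + h_0·M_1 = 6(Δ_0 - S'(1)) = 6 and h_3·M_3 + 2h_3·M_4 = 6(S'(5) - Δ_3) = -21.
Solving the tridiagonal system: M_0 = -31/56, M_1 = 199/28, M_2 = -127/8, M_3 = 403/28, M_4 = -991/56.
On [1, 2], S(x) = -6 + 2·(x - 1) - 31/112·(x - 1)² + 143/112·(x - 1)³.
With (x - 1) = 2/3: S(5/3) = -3335/756.

-4.4114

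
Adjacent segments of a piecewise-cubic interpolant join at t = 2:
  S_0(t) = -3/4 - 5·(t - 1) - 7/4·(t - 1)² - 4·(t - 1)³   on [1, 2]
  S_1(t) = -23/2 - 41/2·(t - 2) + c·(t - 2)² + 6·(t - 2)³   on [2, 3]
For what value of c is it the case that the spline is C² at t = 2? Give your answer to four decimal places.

-13.7500

S_0''(t) = -7/2 - 24·(t - 1), so S_0''(2) = -55/2. On the right, S_1''(2) = 2c, so c = -55/4.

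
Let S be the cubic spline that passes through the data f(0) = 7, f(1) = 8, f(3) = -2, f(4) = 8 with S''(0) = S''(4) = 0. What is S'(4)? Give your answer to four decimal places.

13.1875

Let m_i = S''(x_i). Step sizes h_i = 1, 2, 1; slopes of the chords Δ_i = (y_(i+1) - y_i)/h_i = 1, -5, 10.
  1·m_0 + 6·m_1 + 2·m_2 = 6(Δ_1 - Δ_0) = -36
  2·m_1 + 6·m_2 + 1·m_3 = 6(Δ_2 - Δ_1) = 90
Natural end conditions: m_0 = m_3 = 0.
Hence m_0 = 0, m_1 = -99/8, m_2 = 153/8, m_3 = 0.
On [3, 4], S'(t) = b_2 + 2c_2·(t - 3) + 3d_2·(t - 3)² with b_2 = Δ_2 - h_2(2m_2 + m_3)/6 = 29/8, c_2 = m_2/2 = 153/16, d_2 = (m_3 - m_2)/(6h_2) = -51/16. So S'(4) = 211/16.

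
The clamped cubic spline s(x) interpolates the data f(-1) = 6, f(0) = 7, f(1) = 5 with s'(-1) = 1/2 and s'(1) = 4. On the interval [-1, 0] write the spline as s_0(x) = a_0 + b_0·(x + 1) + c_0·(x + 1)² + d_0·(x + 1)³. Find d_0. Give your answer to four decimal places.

-3.3750

Let m_i = s''(x_i). Step sizes h_i = 1, 1; slopes of the chords Δ_i = (y_(i+1) - y_i)/h_i = 1, -2.
  1·m_0 + 4·m_1 + 1·m_2 = 6(Δ_1 - Δ_0) = -18
Clamped end conditions give two more equations: 2h_0·m_0 + h_0·m_1 = 6(Δ_0 - s'(-1)) = 3 and h_1·m_1 + 2h_1·m_2 = 6(s'(1) - Δ_1) = 36.
Solving: m_0 = 31/4, m_1 = -25/2, m_2 = 97/4.
On [-1, 0], with s_0(x) = a_0 + b_0·(x + 1) + c_0·(x + 1)² + d_0·(x + 1)³: c_0 = m_0/2 = 31/8, d_0 = (m_1 - m_0)/(6h_0) = -27/8, b_0 = Δ_0 - h_0(2m_0 + m_1)/6 = 1/2.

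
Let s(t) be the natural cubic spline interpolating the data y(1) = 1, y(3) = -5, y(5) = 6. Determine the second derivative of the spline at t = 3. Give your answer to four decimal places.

6.3750

Let M_i = s''(x_i). Step sizes h_i = 2, 2; slopes of the chords Δ_i = (y_(i+1) - y_i)/h_i = -3, 11/2.
  2·M_0 + 8·M_1 + 2·M_2 = 6(Δ_1 - Δ_0) = 51
Natural end conditions: M_0 = M_2 = 0.
Solving the tridiagonal system: M_0 = 0, M_1 = 51/8, M_2 = 0.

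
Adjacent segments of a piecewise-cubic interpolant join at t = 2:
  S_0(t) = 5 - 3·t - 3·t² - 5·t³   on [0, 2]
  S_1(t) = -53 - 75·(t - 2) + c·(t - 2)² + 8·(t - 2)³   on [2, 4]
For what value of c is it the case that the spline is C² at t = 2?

-33

S_0''(t) = -6 - 30·t, so S_0''(2) = -66. On the right, S_1''(2) = 2c, so c = -33.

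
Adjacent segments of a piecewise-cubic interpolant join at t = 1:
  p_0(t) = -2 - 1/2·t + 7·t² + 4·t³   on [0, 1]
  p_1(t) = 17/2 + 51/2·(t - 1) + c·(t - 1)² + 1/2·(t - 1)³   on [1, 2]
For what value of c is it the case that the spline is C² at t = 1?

p_0''(t) = 14 + 24·t, so p_0''(1) = 38. On the right, p_1''(1) = 2c, so c = 19.

19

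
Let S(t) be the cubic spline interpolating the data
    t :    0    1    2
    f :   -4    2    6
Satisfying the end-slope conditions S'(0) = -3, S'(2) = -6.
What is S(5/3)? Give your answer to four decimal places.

With M_i denoting the second derivative at x_i, h_i = 1, 1, and Δ_i = (y_(i+1) − y_i)/h_i = 6, 4:
  1·M_0 + 4·M_1 + 1·M_2 = 6(Δ_1 - Δ_0) = -12
Clamped end conditions give two more equations: 2h_0·M_0 + h_0·M_1 = 6(Δ_0 - S'(0)) = 54 and h_1·M_1 + 2h_1·M_2 = 6(S'(2) - Δ_1) = -60.
Solving: M_0 = 57/2, M_1 = -3, M_2 = -57/2.
On [1, 2], S(t) = 2 + 39/4·(t - 1) - 3/2·(t - 1)² - 17/4·(t - 1)³.
With (t - 1) = 2/3: S(5/3) = 355/54.

6.5741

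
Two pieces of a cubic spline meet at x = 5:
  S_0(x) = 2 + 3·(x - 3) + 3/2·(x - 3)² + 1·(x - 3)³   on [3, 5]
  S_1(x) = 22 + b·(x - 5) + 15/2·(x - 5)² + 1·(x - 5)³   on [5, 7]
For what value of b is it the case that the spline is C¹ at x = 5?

21

S_0'(x) = 3 + 3·(x - 3) + 3·(x - 3)², so S_0'(5) = 21. On the right, S_1'(5) = b, so b = 21.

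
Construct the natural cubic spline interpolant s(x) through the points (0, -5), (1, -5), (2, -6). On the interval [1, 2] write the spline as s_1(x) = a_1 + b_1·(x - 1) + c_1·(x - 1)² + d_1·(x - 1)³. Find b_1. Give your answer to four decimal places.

-0.5000

Put M_i = s'' at the i-th knot. Here h = (1, 1) and Δ = (0, -1), so the interior equations h_(i-1)·M_(i-1) + 2(h_(i-1)+h_i)·M_i + h_i·M_(i+1) = 6(Δ_i − Δ_(i-1)) read
  1·M_0 + 4·M_1 + 1·M_2 = 6(Δ_1 - Δ_0) = -6
Natural end conditions: M_0 = M_2 = 0.
Solving: M_0 = 0, M_1 = -3/2, M_2 = 0.
On [1, 2], with s_1(x) = a_1 + b_1·(x - 1) + c_1·(x - 1)² + d_1·(x - 1)³: c_1 = M_1/2 = -3/4, d_1 = (M_2 - M_1)/(6h_1) = 1/4, b_1 = Δ_1 - h_1(2M_1 + M_2)/6 = -1/2.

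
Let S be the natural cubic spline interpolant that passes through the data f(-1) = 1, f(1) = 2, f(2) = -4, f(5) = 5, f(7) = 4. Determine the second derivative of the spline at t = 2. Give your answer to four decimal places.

9.6346

Write M_i for S''(x_i). With h_i = 2, 1, 3, 2 and divided differences Δ_i = 1/2, -6, 3, -1/2, the continuity of S' gives the tridiagonal system
  2·M_0 + 6·M_1 + 1·M_2 = 6(Δ_1 - Δ_0) = -39
  1·M_1 + 8·M_2 + 3·M_3 = 6(Δ_2 - Δ_1) = 54
  3·M_2 + 10·M_3 + 2·M_4 = 6(Δ_3 - Δ_2) = -21
Natural end conditions: M_0 = M_4 = 0.
Solving the tridiagonal system: M_0 = 0, M_1 = -843/104, M_2 = 501/52, M_3 = -519/104, M_4 = 0.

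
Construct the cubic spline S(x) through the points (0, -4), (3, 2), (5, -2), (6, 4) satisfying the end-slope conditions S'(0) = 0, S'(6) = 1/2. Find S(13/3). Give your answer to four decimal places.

-2.8213

With m_i denoting the second derivative at x_i, h_i = 3, 2, 1, and Δ_i = (y_(i+1) − y_i)/h_i = 2, -2, 6:
  3·m_0 + 10·m_1 + 2·m_2 = 6(Δ_1 - Δ_0) = -24
  2·m_1 + 6·m_2 + 1·m_3 = 6(Δ_2 - Δ_1) = 48
Clamped end conditions give two more equations: 2h_0·m_0 + h_0·m_1 = 6(Δ_0 - S'(0)) = 12 and h_2·m_2 + 2h_2·m_3 = 6(S'(6) - Δ_2) = -33.
Forward elimination and back-substitution give m_0 = 310/57, m_1 = -392/57, m_2 = 811/57, m_3 = -1346/57.
On [3, 5], S(x) = 2 - 41/19·(x - 3) - 196/57·(x - 3)² + 401/228·(x - 3)³.
With (x - 3) = 4/3: S(13/3) = -4342/1539.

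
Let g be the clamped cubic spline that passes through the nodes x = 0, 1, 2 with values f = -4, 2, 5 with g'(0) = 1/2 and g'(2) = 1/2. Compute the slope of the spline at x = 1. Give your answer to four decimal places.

Let M_i = g''(x_i). Step sizes h_i = 1, 1; slopes of the chords Δ_i = (y_(i+1) - y_i)/h_i = 6, 3.
  1·M_0 + 4·M_1 + 1·M_2 = 6(Δ_1 - Δ_0) = -18
Clamped end conditions give two more equations: 2h_0·M_0 + h_0·M_1 = 6(Δ_0 - g'(0)) = 33 and h_1·M_1 + 2h_1·M_2 = 6(g'(2) - Δ_1) = -15.
Forward elimination and back-substitution give M_0 = 21, M_1 = -9, M_2 = -3.
On [1, 2], g'(x) = b_1 + 2c_1·(x - 1) + 3d_1·(x - 1)² with b_1 = Δ_1 - h_1(2M_1 + M_2)/6 = 13/2, c_1 = M_1/2 = -9/2, d_1 = (M_2 - M_1)/(6h_1) = 1. So g'(1) = 13/2.

6.5000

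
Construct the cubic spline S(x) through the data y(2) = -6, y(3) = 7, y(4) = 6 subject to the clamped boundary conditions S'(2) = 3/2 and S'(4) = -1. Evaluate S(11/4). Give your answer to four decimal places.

3.7910

Let m_i = S''(x_i). Step sizes h_i = 1, 1; slopes of the chords Δ_i = (y_(i+1) - y_i)/h_i = 13, -1.
  1·m_0 + 4·m_1 + 1·m_2 = 6(Δ_1 - Δ_0) = -84
Clamped end conditions give two more equations: 2h_0·m_0 + h_0·m_1 = 6(Δ_0 - S'(2)) = 69 and h_1·m_1 + 2h_1·m_2 = 6(S'(4) - Δ_1) = 0.
Solving: m_0 = 217/4, m_1 = -79/2, m_2 = 79/4.
On [2, 3], S(x) = -6 + 3/2·(x - 2) + 217/8·(x - 2)² - 125/8·(x - 2)³.
With (x - 2) = 3/4: S(11/4) = 1941/512.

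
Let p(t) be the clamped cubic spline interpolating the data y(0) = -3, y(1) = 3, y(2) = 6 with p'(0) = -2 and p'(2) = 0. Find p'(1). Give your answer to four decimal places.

Let M_i = p''(x_i). Step sizes h_i = 1, 1; slopes of the chords Δ_i = (y_(i+1) - y_i)/h_i = 6, 3.
  1·M_0 + 4·M_1 + 1·M_2 = 6(Δ_1 - Δ_0) = -18
Clamped end conditions give two more equations: 2h_0·M_0 + h_0·M_1 = 6(Δ_0 - p'(0)) = 48 and h_1·M_1 + 2h_1·M_2 = 6(p'(2) - Δ_1) = -18.
Solving: M_0 = 59/2, M_1 = -11, M_2 = -7/2.
On [1, 2], p'(t) = b_1 + 2c_1·(t - 1) + 3d_1·(t - 1)² with b_1 = Δ_1 - h_1(2M_1 + M_2)/6 = 29/4, c_1 = M_1/2 = -11/2, d_1 = (M_2 - M_1)/(6h_1) = 5/4. So p'(1) = 29/4.

7.2500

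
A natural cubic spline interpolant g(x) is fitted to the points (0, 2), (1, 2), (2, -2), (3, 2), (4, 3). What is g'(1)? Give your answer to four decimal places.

With M_i denoting the second derivative at x_i, h_i = 1, 1, 1, 1, and Δ_i = (y_(i+1) − y_i)/h_i = 0, -4, 4, 1:
  1·M_0 + 4·M_1 + 1·M_2 = 6(Δ_1 - Δ_0) = -24
  1·M_1 + 4·M_2 + 1·M_3 = 6(Δ_2 - Δ_1) = 48
  1·M_2 + 4·M_3 + 1·M_4 = 6(Δ_3 - Δ_2) = -18
Natural end conditions: M_0 = M_4 = 0.
Solving: M_0 = 0, M_1 = -285/28, M_2 = 117/7, M_3 = -243/28, M_4 = 0.
On [1, 2], g'(x) = b_1 + 2c_1·(x - 1) + 3d_1·(x - 1)² with b_1 = Δ_1 - h_1(2M_1 + M_2)/6 = -95/28, c_1 = M_1/2 = -285/56, d_1 = (M_2 - M_1)/(6h_1) = 251/56. So g'(1) = -95/28.

-3.3929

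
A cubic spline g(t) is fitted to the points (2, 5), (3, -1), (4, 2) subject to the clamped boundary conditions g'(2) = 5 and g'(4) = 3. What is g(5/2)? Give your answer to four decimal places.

With σ_i denoting the second derivative at x_i, h_i = 1, 1, and Δ_i = (y_(i+1) − y_i)/h_i = -6, 3:
  1·σ_0 + 4·σ_1 + 1·σ_2 = 6(Δ_1 - Δ_0) = 54
Clamped end conditions give two more equations: 2h_0·σ_0 + h_0·σ_1 = 6(Δ_0 - g'(2)) = -66 and h_1·σ_1 + 2h_1·σ_2 = 6(g'(4) - Δ_1) = 0.
Forward elimination and back-substitution give σ_0 = -95/2, σ_1 = 29, σ_2 = -29/2.
On [2, 3], g(t) = 5 + 5·(t - 2) - 95/4·(t - 2)² + 51/4·(t - 2)³.
With (t - 2) = 1/2: g(5/2) = 101/32.

3.1563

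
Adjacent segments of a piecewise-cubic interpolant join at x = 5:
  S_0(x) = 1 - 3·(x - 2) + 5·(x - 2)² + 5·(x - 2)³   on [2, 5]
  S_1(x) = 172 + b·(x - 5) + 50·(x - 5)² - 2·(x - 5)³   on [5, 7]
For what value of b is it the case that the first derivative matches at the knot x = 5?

162

S_0'(x) = -3 + 10·(x - 2) + 15·(x - 2)², so S_0'(5) = 162. On the right, S_1'(5) = b, so b = 162.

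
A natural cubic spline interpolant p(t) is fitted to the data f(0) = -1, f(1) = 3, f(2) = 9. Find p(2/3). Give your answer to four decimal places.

1.4815

Put σ_i = p'' at the i-th knot. Here h = (1, 1) and Δ = (4, 6), so the interior equations h_(i-1)·σ_(i-1) + 2(h_(i-1)+h_i)·σ_i + h_i·σ_(i+1) = 6(Δ_i − Δ_(i-1)) read
  1·σ_0 + 4·σ_1 + 1·σ_2 = 6(Δ_1 - Δ_0) = 12
Natural end conditions: σ_0 = σ_2 = 0.
Solving the tridiagonal system: σ_0 = 0, σ_1 = 3, σ_2 = 0.
On [0, 1], p(t) = -1 + 7/2·t + 0·t² + 1/2·t³.
With t = 2/3: p(2/3) = 40/27.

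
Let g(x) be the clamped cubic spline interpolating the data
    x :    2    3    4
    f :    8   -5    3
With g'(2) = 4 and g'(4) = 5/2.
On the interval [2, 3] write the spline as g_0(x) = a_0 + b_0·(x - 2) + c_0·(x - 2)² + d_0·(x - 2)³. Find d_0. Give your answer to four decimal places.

Put m_i = g'' at the i-th knot. Here h = (1, 1) and Δ = (-13, 8), so the interior equations h_(i-1)·m_(i-1) + 2(h_(i-1)+h_i)·m_i + h_i·m_(i+1) = 6(Δ_i − Δ_(i-1)) read
  1·m_0 + 4·m_1 + 1·m_2 = 6(Δ_1 - Δ_0) = 126
Clamped end conditions give two more equations: 2h_0·m_0 + h_0·m_1 = 6(Δ_0 - g'(2)) = -102 and h_1·m_1 + 2h_1·m_2 = 6(g'(4) - Δ_1) = -33.
Solving the tridiagonal system: m_0 = -333/4, m_1 = 129/2, m_2 = -195/4.
On [2, 3], with g_0(x) = a_0 + b_0·(x - 2) + c_0·(x - 2)² + d_0·(x - 2)³: c_0 = m_0/2 = -333/8, d_0 = (m_1 - m_0)/(6h_0) = 197/8, b_0 = Δ_0 - h_0(2m_0 + m_1)/6 = 4.

24.6250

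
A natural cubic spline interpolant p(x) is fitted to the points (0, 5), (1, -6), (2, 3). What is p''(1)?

Put M_i = p'' at the i-th knot. Here h = (1, 1) and Δ = (-11, 9), so the interior equations h_(i-1)·M_(i-1) + 2(h_(i-1)+h_i)·M_i + h_i·M_(i+1) = 6(Δ_i − Δ_(i-1)) read
  1·M_0 + 4·M_1 + 1·M_2 = 6(Δ_1 - Δ_0) = 120
Natural end conditions: M_0 = M_2 = 0.
Solving: M_0 = 0, M_1 = 30, M_2 = 0.

30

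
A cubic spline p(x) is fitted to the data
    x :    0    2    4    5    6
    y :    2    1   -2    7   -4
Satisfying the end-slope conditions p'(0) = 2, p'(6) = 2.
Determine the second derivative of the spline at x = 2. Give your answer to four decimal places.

-5.7857

Put m_i = p'' at the i-th knot. Here h = (2, 2, 1, 1) and Δ = (-1/2, -3/2, 9, -11), so the interior equations h_(i-1)·m_(i-1) + 2(h_(i-1)+h_i)·m_i + h_i·m_(i+1) = 6(Δ_i − Δ_(i-1)) read
  2·m_0 + 8·m_1 + 2·m_2 = 6(Δ_1 - Δ_0) = -6
  2·m_1 + 6·m_2 + 1·m_3 = 6(Δ_2 - Δ_1) = 63
  1·m_2 + 4·m_3 + 1·m_4 = 6(Δ_3 - Δ_2) = -120
Clamped end conditions give two more equations: 2h_0·m_0 + h_0·m_1 = 6(Δ_0 - p'(0)) = -15 and h_3·m_3 + 2h_3·m_4 = 6(p'(6) - Δ_3) = 78.
Solving: m_0 = -6/7, m_1 = -81/14, m_2 = 21, m_3 = -360/7, m_4 = 453/7.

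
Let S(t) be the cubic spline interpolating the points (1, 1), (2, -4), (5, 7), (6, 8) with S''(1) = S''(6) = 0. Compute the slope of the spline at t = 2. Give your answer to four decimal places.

Write M_i for S''(x_i). With h_i = 1, 3, 1 and divided differences Δ_i = -5, 11/3, 1, the continuity of S' gives the tridiagonal system
  1·M_0 + 8·M_1 + 3·M_2 = 6(Δ_1 - Δ_0) = 52
  3·M_1 + 8·M_2 + 1·M_3 = 6(Δ_2 - Δ_1) = -16
Natural end conditions: M_0 = M_3 = 0.
Solving the tridiagonal system: M_0 = 0, M_1 = 464/55, M_2 = -284/55, M_3 = 0.
On [2, 5], S'(t) = b_1 + 2c_1·(t - 2) + 3d_1·(t - 2)² with b_1 = Δ_1 - h_1(2M_1 + M_2)/6 = -361/165, c_1 = M_1/2 = 232/55, d_1 = (M_2 - M_1)/(6h_1) = -34/45. So S'(2) = -361/165.

-2.1879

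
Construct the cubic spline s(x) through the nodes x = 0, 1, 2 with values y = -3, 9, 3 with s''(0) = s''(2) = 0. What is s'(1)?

Put M_i = s'' at the i-th knot. Here h = (1, 1) and Δ = (12, -6), so the interior equations h_(i-1)·M_(i-1) + 2(h_(i-1)+h_i)·M_i + h_i·M_(i+1) = 6(Δ_i − Δ_(i-1)) read
  1·M_0 + 4·M_1 + 1·M_2 = 6(Δ_1 - Δ_0) = -108
Natural end conditions: M_0 = M_2 = 0.
Forward elimination and back-substitution give M_0 = 0, M_1 = -27, M_2 = 0.
On [1, 2], s'(x) = b_1 + 2c_1·(x - 1) + 3d_1·(x - 1)² with b_1 = Δ_1 - h_1(2M_1 + M_2)/6 = 3, c_1 = M_1/2 = -27/2, d_1 = (M_2 - M_1)/(6h_1) = 9/2. So s'(1) = 3.

3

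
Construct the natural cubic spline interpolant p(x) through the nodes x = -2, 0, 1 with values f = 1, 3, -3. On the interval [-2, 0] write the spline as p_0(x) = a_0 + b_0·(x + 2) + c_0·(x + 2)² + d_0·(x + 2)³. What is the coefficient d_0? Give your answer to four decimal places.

-0.5833

Write m_i for p''(x_i). With h_i = 2, 1 and divided differences Δ_i = 1, -6, the continuity of p' gives the tridiagonal system
  2·m_0 + 6·m_1 + 1·m_2 = 6(Δ_1 - Δ_0) = -42
Natural end conditions: m_0 = m_2 = 0.
Solving the tridiagonal system: m_0 = 0, m_1 = -7, m_2 = 0.
On [-2, 0], with p_0(x) = a_0 + b_0·(x + 2) + c_0·(x + 2)² + d_0·(x + 2)³: c_0 = m_0/2 = 0, d_0 = (m_1 - m_0)/(6h_0) = -7/12, b_0 = Δ_0 - h_0(2m_0 + m_1)/6 = 10/3.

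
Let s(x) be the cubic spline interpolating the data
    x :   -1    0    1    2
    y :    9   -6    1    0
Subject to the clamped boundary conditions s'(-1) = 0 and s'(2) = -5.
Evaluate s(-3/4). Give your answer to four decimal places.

7.0281

Write M_i for s''(x_i). With h_i = 1, 1, 1 and divided differences Δ_i = -15, 7, -1, the continuity of s' gives the tridiagonal system
  1·M_0 + 4·M_1 + 1·M_2 = 6(Δ_1 - Δ_0) = 132
  1·M_1 + 4·M_2 + 1·M_3 = 6(Δ_2 - Δ_1) = -48
Clamped end conditions give two more equations: 2h_0·M_0 + h_0·M_1 = 6(Δ_0 - s'(-1)) = -90 and h_2·M_2 + 2h_2·M_3 = 6(s'(2) - Δ_2) = -24.
Hence M_0 = -1112/15, M_1 = 874/15, M_2 = -404/15, M_3 = 22/15.
On [-1, 0], s(x) = 9 + 0·(x + 1) - 556/15·(x + 1)² + 331/15·(x + 1)³.
With (x + 1) = 1/4: s(-3/4) = 2249/320.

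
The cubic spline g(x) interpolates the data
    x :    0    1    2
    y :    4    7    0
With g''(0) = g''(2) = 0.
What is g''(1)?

-15

Put m_i = g'' at the i-th knot. Here h = (1, 1) and Δ = (3, -7), so the interior equations h_(i-1)·m_(i-1) + 2(h_(i-1)+h_i)·m_i + h_i·m_(i+1) = 6(Δ_i − Δ_(i-1)) read
  1·m_0 + 4·m_1 + 1·m_2 = 6(Δ_1 - Δ_0) = -60
Natural end conditions: m_0 = m_2 = 0.
Forward elimination and back-substitution give m_0 = 0, m_1 = -15, m_2 = 0.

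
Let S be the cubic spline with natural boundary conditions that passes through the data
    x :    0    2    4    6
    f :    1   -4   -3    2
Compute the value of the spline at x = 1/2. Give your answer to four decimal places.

-0.5625

Write M_i for S''(x_i). With h_i = 2, 2, 2 and divided differences Δ_i = -5/2, 1/2, 5/2, the continuity of S' gives the tridiagonal system
  2·M_0 + 8·M_1 + 2·M_2 = 6(Δ_1 - Δ_0) = 18
  2·M_1 + 8·M_2 + 2·M_3 = 6(Δ_2 - Δ_1) = 12
Natural end conditions: M_0 = M_3 = 0.
Hence M_0 = 0, M_1 = 2, M_2 = 1, M_3 = 0.
On [0, 2], S(x) = 1 - 19/6·x + 0·x² + 1/6·x³.
With x = 1/2: S(1/2) = -9/16.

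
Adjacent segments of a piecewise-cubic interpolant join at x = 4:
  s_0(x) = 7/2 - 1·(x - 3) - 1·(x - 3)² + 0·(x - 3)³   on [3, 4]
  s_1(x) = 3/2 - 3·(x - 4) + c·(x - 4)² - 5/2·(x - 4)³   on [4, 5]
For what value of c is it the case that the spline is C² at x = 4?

-1

s_0''(x) = -2 + 0·(x - 3), so s_0''(4) = -2. On the right, s_1''(4) = 2c, so c = -1.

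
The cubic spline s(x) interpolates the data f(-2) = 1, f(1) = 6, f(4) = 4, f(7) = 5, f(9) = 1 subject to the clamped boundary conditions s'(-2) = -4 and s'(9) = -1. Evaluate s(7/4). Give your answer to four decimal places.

6.5263

Write M_i for s''(x_i). With h_i = 3, 3, 3, 2 and divided differences Δ_i = 5/3, -2/3, 1/3, -2, the continuity of s' gives the tridiagonal system
  3·M_0 + 12·M_1 + 3·M_2 = 6(Δ_1 - Δ_0) = -14
  3·M_1 + 12·M_2 + 3·M_3 = 6(Δ_2 - Δ_1) = 6
  3·M_2 + 10·M_3 + 2·M_4 = 6(Δ_3 - Δ_2) = -14
Clamped end conditions give two more equations: 2h_0·M_0 + h_0·M_1 = 6(Δ_0 - s'(-2)) = 34 and h_3·M_3 + 2h_3·M_4 = 6(s'(9) - Δ_3) = 6.
Forward elimination and back-substitution give M_0 = 1583/213, M_1 = -752/213, M_2 = 431/213, M_3 = -182/71, M_4 = 395/142.
On [1, 4], s(x) = 6 + 263/142·(x - 1) - 376/213·(x - 1)² + 1183/3834·(x - 1)³.
With (x - 1) = 3/4: s(7/4) = 59311/9088.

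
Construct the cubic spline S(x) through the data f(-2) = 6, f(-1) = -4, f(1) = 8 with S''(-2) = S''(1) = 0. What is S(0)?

-2

Put m_i = S'' at the i-th knot. Here h = (1, 2) and Δ = (-10, 6), so the interior equations h_(i-1)·m_(i-1) + 2(h_(i-1)+h_i)·m_i + h_i·m_(i+1) = 6(Δ_i − Δ_(i-1)) read
  1·m_0 + 6·m_1 + 2·m_2 = 6(Δ_1 - Δ_0) = 96
Natural end conditions: m_0 = m_2 = 0.
Forward elimination and back-substitution give m_0 = 0, m_1 = 16, m_2 = 0.
On [-1, 1], S(x) = -4 - 14/3·(x + 1) + 8·(x + 1)² - 4/3·(x + 1)³.
With (x + 1) = 1: S(0) = -2.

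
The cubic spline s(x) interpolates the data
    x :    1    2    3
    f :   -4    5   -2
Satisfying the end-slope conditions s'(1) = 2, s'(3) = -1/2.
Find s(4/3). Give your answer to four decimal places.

-1.4537

With M_i denoting the second derivative at x_i, h_i = 1, 1, and Δ_i = (y_(i+1) − y_i)/h_i = 9, -7:
  1·M_0 + 4·M_1 + 1·M_2 = 6(Δ_1 - Δ_0) = -96
Clamped end conditions give two more equations: 2h_0·M_0 + h_0·M_1 = 6(Δ_0 - s'(1)) = 42 and h_1·M_1 + 2h_1·M_2 = 6(s'(3) - Δ_1) = 39.
Solving: M_0 = 175/4, M_1 = -91/2, M_2 = 169/4.
On [1, 2], s(x) = -4 + 2·(x - 1) + 175/8·(x - 1)² - 119/8·(x - 1)³.
With (x - 1) = 1/3: s(4/3) = -157/108.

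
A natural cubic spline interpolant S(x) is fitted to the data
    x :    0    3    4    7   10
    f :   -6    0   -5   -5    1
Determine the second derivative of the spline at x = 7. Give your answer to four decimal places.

With m_i denoting the second derivative at x_i, h_i = 3, 1, 3, 3, and Δ_i = (y_(i+1) − y_i)/h_i = 2, -5, 0, 2:
  3·m_0 + 8·m_1 + 1·m_2 = 6(Δ_1 - Δ_0) = -42
  1·m_1 + 8·m_2 + 3·m_3 = 6(Δ_2 - Δ_1) = 30
  3·m_2 + 12·m_3 + 3·m_4 = 6(Δ_3 - Δ_2) = 12
Natural end conditions: m_0 = m_4 = 0.
Forward elimination and back-substitution give m_0 = 0, m_1 = -221/38, m_2 = 86/19, m_3 = -5/38, m_4 = 0.

-0.1316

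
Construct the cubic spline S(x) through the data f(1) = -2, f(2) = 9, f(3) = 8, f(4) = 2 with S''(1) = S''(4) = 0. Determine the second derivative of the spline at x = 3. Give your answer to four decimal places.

-3.2000

Let M_i = S''(x_i). Step sizes h_i = 1, 1, 1; slopes of the chords Δ_i = (y_(i+1) - y_i)/h_i = 11, -1, -6.
  1·M_0 + 4·M_1 + 1·M_2 = 6(Δ_1 - Δ_0) = -72
  1·M_1 + 4·M_2 + 1·M_3 = 6(Δ_2 - Δ_1) = -30
Natural end conditions: M_0 = M_3 = 0.
Hence M_0 = 0, M_1 = -86/5, M_2 = -16/5, M_3 = 0.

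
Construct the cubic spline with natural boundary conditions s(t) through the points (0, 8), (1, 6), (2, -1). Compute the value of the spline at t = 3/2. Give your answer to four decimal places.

2.9688

With M_i denoting the second derivative at x_i, h_i = 1, 1, and Δ_i = (y_(i+1) − y_i)/h_i = -2, -7:
  1·M_0 + 4·M_1 + 1·M_2 = 6(Δ_1 - Δ_0) = -30
Natural end conditions: M_0 = M_2 = 0.
Hence M_0 = 0, M_1 = -15/2, M_2 = 0.
On [1, 2], s(t) = 6 - 9/2·(t - 1) - 15/4·(t - 1)² + 5/4·(t - 1)³.
With (t - 1) = 1/2: s(3/2) = 95/32.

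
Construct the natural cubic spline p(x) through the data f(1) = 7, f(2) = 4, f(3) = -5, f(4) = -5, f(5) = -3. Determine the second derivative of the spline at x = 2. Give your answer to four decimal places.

Write M_i for p''(x_i). With h_i = 1, 1, 1, 1 and divided differences Δ_i = -3, -9, 0, 2, the continuity of p' gives the tridiagonal system
  1·M_0 + 4·M_1 + 1·M_2 = 6(Δ_1 - Δ_0) = -36
  1·M_1 + 4·M_2 + 1·M_3 = 6(Δ_2 - Δ_1) = 54
  1·M_2 + 4·M_3 + 1·M_4 = 6(Δ_3 - Δ_2) = 12
Natural end conditions: M_0 = M_4 = 0.
Forward elimination and back-substitution give M_0 = 0, M_1 = -93/7, M_2 = 120/7, M_3 = -9/7, M_4 = 0.

-13.2857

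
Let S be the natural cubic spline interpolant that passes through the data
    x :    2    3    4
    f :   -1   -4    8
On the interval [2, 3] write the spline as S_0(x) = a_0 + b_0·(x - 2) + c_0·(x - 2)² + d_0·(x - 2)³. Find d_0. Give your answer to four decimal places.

Put M_i = S'' at the i-th knot. Here h = (1, 1) and Δ = (-3, 12), so the interior equations h_(i-1)·M_(i-1) + 2(h_(i-1)+h_i)·M_i + h_i·M_(i+1) = 6(Δ_i − Δ_(i-1)) read
  1·M_0 + 4·M_1 + 1·M_2 = 6(Δ_1 - Δ_0) = 90
Natural end conditions: M_0 = M_2 = 0.
Forward elimination and back-substitution give M_0 = 0, M_1 = 45/2, M_2 = 0.
On [2, 3], with S_0(x) = a_0 + b_0·(x - 2) + c_0·(x - 2)² + d_0·(x - 2)³: c_0 = M_0/2 = 0, d_0 = (M_1 - M_0)/(6h_0) = 15/4, b_0 = Δ_0 - h_0(2M_0 + M_1)/6 = -27/4.

3.7500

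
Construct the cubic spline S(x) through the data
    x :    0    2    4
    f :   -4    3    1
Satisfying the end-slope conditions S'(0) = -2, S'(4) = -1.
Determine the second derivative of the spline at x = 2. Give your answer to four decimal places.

-7.2500

With σ_i denoting the second derivative at x_i, h_i = 2, 2, and Δ_i = (y_(i+1) − y_i)/h_i = 7/2, -1:
  2·σ_0 + 8·σ_1 + 2·σ_2 = 6(Δ_1 - Δ_0) = -27
Clamped end conditions give two more equations: 2h_0·σ_0 + h_0·σ_1 = 6(Δ_0 - S'(0)) = 33 and h_1·σ_1 + 2h_1·σ_2 = 6(S'(4) - Δ_1) = 0.
Forward elimination and back-substitution give σ_0 = 95/8, σ_1 = -29/4, σ_2 = 29/8.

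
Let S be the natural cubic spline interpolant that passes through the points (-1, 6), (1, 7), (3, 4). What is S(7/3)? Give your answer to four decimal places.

5.2963

With σ_i denoting the second derivative at x_i, h_i = 2, 2, and Δ_i = (y_(i+1) − y_i)/h_i = 1/2, -3/2:
  2·σ_0 + 8·σ_1 + 2·σ_2 = 6(Δ_1 - Δ_0) = -12
Natural end conditions: σ_0 = σ_2 = 0.
Solving: σ_0 = 0, σ_1 = -3/2, σ_2 = 0.
On [1, 3], S(x) = 7 - 1/2·(x - 1) - 3/4·(x - 1)² + 1/8·(x - 1)³.
With (x - 1) = 4/3: S(7/3) = 143/27.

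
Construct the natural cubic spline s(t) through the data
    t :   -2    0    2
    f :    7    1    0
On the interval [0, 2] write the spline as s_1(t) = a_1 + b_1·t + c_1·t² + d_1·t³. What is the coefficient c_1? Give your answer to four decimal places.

0.9375

Put M_i = s'' at the i-th knot. Here h = (2, 2) and Δ = (-3, -1/2), so the interior equations h_(i-1)·M_(i-1) + 2(h_(i-1)+h_i)·M_i + h_i·M_(i+1) = 6(Δ_i − Δ_(i-1)) read
  2·M_0 + 8·M_1 + 2·M_2 = 6(Δ_1 - Δ_0) = 15
Natural end conditions: M_0 = M_2 = 0.
Solving the tridiagonal system: M_0 = 0, M_1 = 15/8, M_2 = 0.
On [0, 2], with s_1(t) = a_1 + b_1·t + c_1·t² + d_1·t³: c_1 = M_1/2 = 15/16, d_1 = (M_2 - M_1)/(6h_1) = -5/32, b_1 = Δ_1 - h_1(2M_1 + M_2)/6 = -7/4.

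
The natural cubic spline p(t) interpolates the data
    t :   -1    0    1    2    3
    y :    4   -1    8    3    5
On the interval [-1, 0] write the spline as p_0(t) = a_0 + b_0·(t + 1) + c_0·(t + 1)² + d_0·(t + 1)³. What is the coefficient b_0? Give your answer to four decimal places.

-9.8750

Write m_i for p''(x_i). With h_i = 1, 1, 1, 1 and divided differences Δ_i = -5, 9, -5, 2, the continuity of p' gives the tridiagonal system
  1·m_0 + 4·m_1 + 1·m_2 = 6(Δ_1 - Δ_0) = 84
  1·m_1 + 4·m_2 + 1·m_3 = 6(Δ_2 - Δ_1) = -84
  1·m_2 + 4·m_3 + 1·m_4 = 6(Δ_3 - Δ_2) = 42
Natural end conditions: m_0 = m_4 = 0.
Solving: m_0 = 0, m_1 = 117/4, m_2 = -33, m_3 = 75/4, m_4 = 0.
On [-1, 0], with p_0(t) = a_0 + b_0·(t + 1) + c_0·(t + 1)² + d_0·(t + 1)³: c_0 = m_0/2 = 0, d_0 = (m_1 - m_0)/(6h_0) = 39/8, b_0 = Δ_0 - h_0(2m_0 + m_1)/6 = -79/8.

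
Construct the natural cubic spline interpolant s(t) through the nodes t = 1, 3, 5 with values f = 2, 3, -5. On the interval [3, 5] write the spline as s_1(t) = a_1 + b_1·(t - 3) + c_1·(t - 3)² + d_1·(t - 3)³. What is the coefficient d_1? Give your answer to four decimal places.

0.2813

With M_i denoting the second derivative at x_i, h_i = 2, 2, and Δ_i = (y_(i+1) − y_i)/h_i = 1/2, -4:
  2·M_0 + 8·M_1 + 2·M_2 = 6(Δ_1 - Δ_0) = -27
Natural end conditions: M_0 = M_2 = 0.
Solving the tridiagonal system: M_0 = 0, M_1 = -27/8, M_2 = 0.
On [3, 5], with s_1(t) = a_1 + b_1·(t - 3) + c_1·(t - 3)² + d_1·(t - 3)³: c_1 = M_1/2 = -27/16, d_1 = (M_2 - M_1)/(6h_1) = 9/32, b_1 = Δ_1 - h_1(2M_1 + M_2)/6 = -7/4.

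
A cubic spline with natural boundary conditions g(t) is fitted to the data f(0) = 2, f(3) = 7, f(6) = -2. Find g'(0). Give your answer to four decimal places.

With M_i denoting the second derivative at x_i, h_i = 3, 3, and Δ_i = (y_(i+1) − y_i)/h_i = 5/3, -3:
  3·M_0 + 12·M_1 + 3·M_2 = 6(Δ_1 - Δ_0) = -28
Natural end conditions: M_0 = M_2 = 0.
Solving the tridiagonal system: M_0 = 0, M_1 = -7/3, M_2 = 0.
On [0, 3], g'(t) = b_0 + 2c_0·t + 3d_0·t² with b_0 = Δ_0 - h_0(2M_0 + M_1)/6 = 17/6, c_0 = M_0/2 = 0, d_0 = (M_1 - M_0)/(6h_0) = -7/54. So g'(0) = 17/6.

2.8333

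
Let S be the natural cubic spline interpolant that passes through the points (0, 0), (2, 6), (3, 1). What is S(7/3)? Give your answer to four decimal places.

Put m_i = S'' at the i-th knot. Here h = (2, 1) and Δ = (3, -5), so the interior equations h_(i-1)·m_(i-1) + 2(h_(i-1)+h_i)·m_i + h_i·m_(i+1) = 6(Δ_i − Δ_(i-1)) read
  2·m_0 + 6·m_1 + 1·m_2 = 6(Δ_1 - Δ_0) = -48
Natural end conditions: m_0 = m_2 = 0.
Hence m_0 = 0, m_1 = -8, m_2 = 0.
On [2, 3], S(t) = 6 - 7/3·(t - 2) - 4·(t - 2)² + 4/3·(t - 2)³.
With (t - 2) = 1/3: S(7/3) = 391/81.

4.8272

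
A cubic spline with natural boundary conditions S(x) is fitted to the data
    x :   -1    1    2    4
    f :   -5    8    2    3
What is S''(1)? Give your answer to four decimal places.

Write M_i for S''(x_i). With h_i = 2, 1, 2 and divided differences Δ_i = 13/2, -6, 1/2, the continuity of S' gives the tridiagonal system
  2·M_0 + 6·M_1 + 1·M_2 = 6(Δ_1 - Δ_0) = -75
  1·M_1 + 6·M_2 + 2·M_3 = 6(Δ_2 - Δ_1) = 39
Natural end conditions: M_0 = M_3 = 0.
Forward elimination and back-substitution give M_0 = 0, M_1 = -489/35, M_2 = 309/35, M_3 = 0.

-13.9714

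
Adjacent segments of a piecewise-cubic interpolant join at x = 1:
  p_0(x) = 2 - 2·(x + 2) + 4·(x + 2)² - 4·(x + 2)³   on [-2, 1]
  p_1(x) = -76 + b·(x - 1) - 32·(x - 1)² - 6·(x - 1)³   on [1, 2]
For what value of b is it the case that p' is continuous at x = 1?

p_0'(x) = -2 + 8·(x + 2) - 12·(x + 2)², so p_0'(1) = -86. On the right, p_1'(1) = b, so b = -86.

-86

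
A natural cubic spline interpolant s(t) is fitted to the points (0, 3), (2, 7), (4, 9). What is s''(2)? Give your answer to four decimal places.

-0.7500

With M_i denoting the second derivative at x_i, h_i = 2, 2, and Δ_i = (y_(i+1) − y_i)/h_i = 2, 1:
  2·M_0 + 8·M_1 + 2·M_2 = 6(Δ_1 - Δ_0) = -6
Natural end conditions: M_0 = M_2 = 0.
Forward elimination and back-substitution give M_0 = 0, M_1 = -3/4, M_2 = 0.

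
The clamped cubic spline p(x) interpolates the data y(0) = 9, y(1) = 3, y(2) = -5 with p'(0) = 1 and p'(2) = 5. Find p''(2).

Write m_i for p''(x_i). With h_i = 1, 1 and divided differences Δ_i = -6, -8, the continuity of p' gives the tridiagonal system
  1·m_0 + 4·m_1 + 1·m_2 = 6(Δ_1 - Δ_0) = -12
Clamped end conditions give two more equations: 2h_0·m_0 + h_0·m_1 = 6(Δ_0 - p'(0)) = -42 and h_1·m_1 + 2h_1·m_2 = 6(p'(2) - Δ_1) = 78.
Hence m_0 = -16, m_1 = -10, m_2 = 44.

44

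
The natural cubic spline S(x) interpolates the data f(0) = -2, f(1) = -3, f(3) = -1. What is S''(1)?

2

Let m_i = S''(x_i). Step sizes h_i = 1, 2; slopes of the chords Δ_i = (y_(i+1) - y_i)/h_i = -1, 1.
  1·m_0 + 6·m_1 + 2·m_2 = 6(Δ_1 - Δ_0) = 12
Natural end conditions: m_0 = m_2 = 0.
Solving the tridiagonal system: m_0 = 0, m_1 = 2, m_2 = 0.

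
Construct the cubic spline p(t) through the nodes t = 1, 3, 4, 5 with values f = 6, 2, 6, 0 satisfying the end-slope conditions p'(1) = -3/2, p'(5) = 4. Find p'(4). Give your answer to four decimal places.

-3.6136

Put M_i = p'' at the i-th knot. Here h = (2, 1, 1) and Δ = (-2, 4, -6), so the interior equations h_(i-1)·M_(i-1) + 2(h_(i-1)+h_i)·M_i + h_i·M_(i+1) = 6(Δ_i − Δ_(i-1)) read
  2·M_0 + 6·M_1 + 1·M_2 = 6(Δ_1 - Δ_0) = 36
  1·M_1 + 4·M_2 + 1·M_3 = 6(Δ_2 - Δ_1) = -60
Clamped end conditions give two more equations: 2h_0·M_0 + h_0·M_1 = 6(Δ_0 - p'(1)) = -3 and h_2·M_2 + 2h_2·M_3 = 6(p'(5) - Δ_2) = 60.
Solving: M_0 = -82/11, M_1 = 295/22, M_2 = -325/11, M_3 = 985/22.
On [4, 5], p'(t) = b_2 + 2c_2·(t - 4) + 3d_2·(t - 4)² with b_2 = Δ_2 - h_2(2M_2 + M_3)/6 = -159/44, c_2 = M_2/2 = -325/22, d_2 = (M_3 - M_2)/(6h_2) = 545/44. So p'(4) = -159/44.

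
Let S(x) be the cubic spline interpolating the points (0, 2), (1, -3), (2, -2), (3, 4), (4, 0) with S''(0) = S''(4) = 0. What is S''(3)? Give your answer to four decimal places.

-17.5714

With M_i denoting the second derivative at x_i, h_i = 1, 1, 1, 1, and Δ_i = (y_(i+1) − y_i)/h_i = -5, 1, 6, -4:
  1·M_0 + 4·M_1 + 1·M_2 = 6(Δ_1 - Δ_0) = 36
  1·M_1 + 4·M_2 + 1·M_3 = 6(Δ_2 - Δ_1) = 30
  1·M_2 + 4·M_3 + 1·M_4 = 6(Δ_3 - Δ_2) = -60
Natural end conditions: M_0 = M_4 = 0.
Solving: M_0 = 0, M_1 = 45/7, M_2 = 72/7, M_3 = -123/7, M_4 = 0.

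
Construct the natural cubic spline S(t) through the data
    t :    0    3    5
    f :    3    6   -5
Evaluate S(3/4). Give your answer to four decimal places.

5.1211

Put σ_i = S'' at the i-th knot. Here h = (3, 2) and Δ = (1, -11/2), so the interior equations h_(i-1)·σ_(i-1) + 2(h_(i-1)+h_i)·σ_i + h_i·σ_(i+1) = 6(Δ_i − Δ_(i-1)) read
  3·σ_0 + 10·σ_1 + 2·σ_2 = 6(Δ_1 - Δ_0) = -39
Natural end conditions: σ_0 = σ_2 = 0.
Hence σ_0 = 0, σ_1 = -39/10, σ_2 = 0.
On [0, 3], S(t) = 3 + 59/20·t + 0·t² - 13/60·t³.
With t = 3/4: S(3/4) = 1311/256.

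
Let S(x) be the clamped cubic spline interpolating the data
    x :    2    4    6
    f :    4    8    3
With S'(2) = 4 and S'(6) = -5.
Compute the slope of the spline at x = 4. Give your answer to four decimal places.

Write m_i for S''(x_i). With h_i = 2, 2 and divided differences Δ_i = 2, -5/2, the continuity of S' gives the tridiagonal system
  2·m_0 + 8·m_1 + 2·m_2 = 6(Δ_1 - Δ_0) = -27
Clamped end conditions give two more equations: 2h_0·m_0 + h_0·m_1 = 6(Δ_0 - S'(2)) = -12 and h_1·m_1 + 2h_1·m_2 = 6(S'(6) - Δ_1) = -15.
Forward elimination and back-substitution give m_0 = -15/8, m_1 = -9/4, m_2 = -21/8.
On [4, 6], S'(x) = b_1 + 2c_1·(x - 4) + 3d_1·(x - 4)² with b_1 = Δ_1 - h_1(2m_1 + m_2)/6 = -1/8, c_1 = m_1/2 = -9/8, d_1 = (m_2 - m_1)/(6h_1) = -1/32. So S'(4) = -1/8.

-0.1250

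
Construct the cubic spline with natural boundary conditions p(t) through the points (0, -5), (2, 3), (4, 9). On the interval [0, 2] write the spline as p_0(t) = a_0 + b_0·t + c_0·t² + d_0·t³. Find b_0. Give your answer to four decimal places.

4.2500

Let σ_i = p''(x_i). Step sizes h_i = 2, 2; slopes of the chords Δ_i = (y_(i+1) - y_i)/h_i = 4, 3.
  2·σ_0 + 8·σ_1 + 2·σ_2 = 6(Δ_1 - Δ_0) = -6
Natural end conditions: σ_0 = σ_2 = 0.
Solving the tridiagonal system: σ_0 = 0, σ_1 = -3/4, σ_2 = 0.
On [0, 2], with p_0(t) = a_0 + b_0·t + c_0·t² + d_0·t³: c_0 = σ_0/2 = 0, d_0 = (σ_1 - σ_0)/(6h_0) = -1/16, b_0 = Δ_0 - h_0(2σ_0 + σ_1)/6 = 17/4.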